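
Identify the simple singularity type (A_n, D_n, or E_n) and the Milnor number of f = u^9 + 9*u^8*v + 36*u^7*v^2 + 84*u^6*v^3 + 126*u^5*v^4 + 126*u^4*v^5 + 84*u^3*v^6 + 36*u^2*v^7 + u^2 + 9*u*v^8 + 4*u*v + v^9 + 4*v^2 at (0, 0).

The Hessian of f at 0 has rank 1. Corank 1: A-series; mu = 8 gives A_8.

Type A8, Milnor number mu = 8.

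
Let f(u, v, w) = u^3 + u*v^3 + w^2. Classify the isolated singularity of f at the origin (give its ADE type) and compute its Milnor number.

Type E_{7}, Milnor number mu = 7.

The Hessian of f at 0 has rank 1. Corank 2; j^3 = u^3 is a perfect cube, so E-series; the 4-jet and mu = 7 give E_7.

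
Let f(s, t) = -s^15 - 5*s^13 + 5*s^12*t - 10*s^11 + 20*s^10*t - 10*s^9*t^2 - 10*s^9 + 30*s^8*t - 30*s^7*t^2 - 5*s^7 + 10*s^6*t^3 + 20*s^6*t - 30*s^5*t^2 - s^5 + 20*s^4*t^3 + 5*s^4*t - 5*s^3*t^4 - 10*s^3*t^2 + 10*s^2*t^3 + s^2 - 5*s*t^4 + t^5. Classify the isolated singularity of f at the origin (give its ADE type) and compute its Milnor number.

Type A_{4}, Milnor number mu = 4.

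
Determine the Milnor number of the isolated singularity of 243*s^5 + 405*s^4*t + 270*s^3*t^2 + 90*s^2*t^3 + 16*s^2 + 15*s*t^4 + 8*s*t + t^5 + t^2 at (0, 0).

The Hessian of f at 0 has rank 1. Corank 1: A-series; mu = 4 gives A_4.

4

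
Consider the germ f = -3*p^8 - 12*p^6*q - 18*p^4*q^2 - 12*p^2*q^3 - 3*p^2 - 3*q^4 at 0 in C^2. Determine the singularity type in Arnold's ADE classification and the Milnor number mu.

The Hessian of f at 0 has rank 1. Corank 1: A-series; mu = 3 gives A_3.

Type A_3, Milnor number mu = 3.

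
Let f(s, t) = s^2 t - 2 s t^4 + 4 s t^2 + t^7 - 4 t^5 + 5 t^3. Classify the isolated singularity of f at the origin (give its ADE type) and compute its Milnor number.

Type D_{4}, Milnor number mu = 4.

The Hessian of f at 0 is [[0, 0], [0, 0]] with rank 0, so corank 2. A Groebner basis of the Jacobian ideal J(f) in C{s,t} is {t^3, s^2 - t^2, s*t + 2*t^2}; counting standard monomials gives mu = 4. Corank 2; j^3 = t*(s^2 + 4*s*t + 5*t^2) splits into three distinct lines over C (the quadratic factor has nonzero discriminant), so D_4.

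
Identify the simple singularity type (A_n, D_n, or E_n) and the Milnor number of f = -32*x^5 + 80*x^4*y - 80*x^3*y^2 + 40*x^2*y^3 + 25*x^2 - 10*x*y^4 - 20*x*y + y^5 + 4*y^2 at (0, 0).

The Hessian of f at 0 is [[50, -20], [-20, 8]] with rank 1, so corank 1. A Groebner basis of the Jacobian ideal J(f) in C{x,y} is {y^4, x - 2*y/5}; counting standard monomials gives mu = 4. Corank 1: A-series; mu = 4 gives A_4.

Type A_4, Milnor number mu = 4.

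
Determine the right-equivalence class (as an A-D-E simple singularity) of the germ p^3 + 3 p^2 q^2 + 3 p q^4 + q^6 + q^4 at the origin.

The Hessian of f at 0 is [[0, 0], [0, 0]] with rank 0, so corank 2. A Groebner basis of the Jacobian ideal J(f) in C{p,q} is {p^3, p^2*q, p^2/2 + p*q^2, q^3}; counting standard monomials gives mu = 6. Corank 2; j^3 = p^3 is a perfect cube, so E-series; the 4-jet and mu = 6 give E_6.

E_{6}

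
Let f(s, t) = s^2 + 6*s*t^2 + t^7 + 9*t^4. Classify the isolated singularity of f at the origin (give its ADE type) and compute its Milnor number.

The Hessian of f at 0 has rank 1. Corank 1: A-series; mu = 6 gives A_6.

Type A_6, Milnor number mu = 6.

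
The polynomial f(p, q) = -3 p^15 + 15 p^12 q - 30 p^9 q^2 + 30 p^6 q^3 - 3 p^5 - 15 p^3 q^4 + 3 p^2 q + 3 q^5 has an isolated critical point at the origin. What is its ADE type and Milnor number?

Type D_6, Milnor number mu = 6.

The Hessian of f at 0 has rank 0. Corank 2; j^3 = 3*p^2*q has shape L^2 M (L != M), so D-series; mu = 6 gives D_6.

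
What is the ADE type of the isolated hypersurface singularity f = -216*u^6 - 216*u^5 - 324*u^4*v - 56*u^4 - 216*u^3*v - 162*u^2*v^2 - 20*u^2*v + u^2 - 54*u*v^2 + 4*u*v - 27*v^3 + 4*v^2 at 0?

The Hessian of f at 0 has rank 1. Corank 1: A-series; mu = 2 gives A_2.

A_{2}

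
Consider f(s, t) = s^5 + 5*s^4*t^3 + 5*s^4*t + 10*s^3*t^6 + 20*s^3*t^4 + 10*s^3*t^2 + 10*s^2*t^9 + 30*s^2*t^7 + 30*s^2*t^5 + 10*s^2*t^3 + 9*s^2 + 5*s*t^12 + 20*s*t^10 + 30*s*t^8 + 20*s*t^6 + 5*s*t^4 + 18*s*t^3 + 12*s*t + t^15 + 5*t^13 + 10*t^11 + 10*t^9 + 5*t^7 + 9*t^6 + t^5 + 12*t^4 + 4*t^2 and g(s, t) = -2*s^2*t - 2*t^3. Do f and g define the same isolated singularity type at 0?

No.

The Hessian of f at 0 has rank 1. Corank 1: A-series; mu = 4 gives A_4. The Hessian of g at 0 has rank 0. Corank 2; j^3 = -2*t*(s^2 + t^2) splits into three distinct lines over C (the quadratic factor has nonzero discriminant), so D_4. f is A_4 but g is D_4, hence not right-equivalent.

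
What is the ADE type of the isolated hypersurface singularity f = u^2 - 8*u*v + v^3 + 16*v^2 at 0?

The Hessian of f at 0 is [[2, -8], [-8, 32]] with rank 1, so corank 1. A Groebner basis of the Jacobian ideal J(f) in C{u,v} is {v^2, u - 4*v}; counting standard monomials gives mu = 2. Corank 1: A-series; mu = 2 gives A_2.

A2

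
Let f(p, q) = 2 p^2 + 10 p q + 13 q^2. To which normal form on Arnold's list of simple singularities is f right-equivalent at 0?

A_{1}

The Hessian of f at 0 is [[4, 10], [10, 26]] with rank 2, so corank 0. A Groebner basis of the Jacobian ideal J(f) in C{p,q} is {p, q}; counting standard monomials gives mu = 1. Corank 0: nondegenerate Morse point, so A_1.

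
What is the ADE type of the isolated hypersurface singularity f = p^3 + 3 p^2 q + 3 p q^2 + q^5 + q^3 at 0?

The Hessian of f at 0 has rank 0. Corank 2; j^3 = (p + q)^3 is a perfect cube, so E-series; the 5-jet and mu = 8 give E_8.

E8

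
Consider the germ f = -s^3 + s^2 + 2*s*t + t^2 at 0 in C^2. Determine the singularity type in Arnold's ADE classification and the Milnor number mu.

Type A2, Milnor number mu = 2.

The Hessian of f at 0 has rank 1. Corank 1: A-series; mu = 2 gives A_2.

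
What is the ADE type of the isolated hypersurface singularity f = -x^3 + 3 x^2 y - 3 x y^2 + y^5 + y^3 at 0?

E_{8}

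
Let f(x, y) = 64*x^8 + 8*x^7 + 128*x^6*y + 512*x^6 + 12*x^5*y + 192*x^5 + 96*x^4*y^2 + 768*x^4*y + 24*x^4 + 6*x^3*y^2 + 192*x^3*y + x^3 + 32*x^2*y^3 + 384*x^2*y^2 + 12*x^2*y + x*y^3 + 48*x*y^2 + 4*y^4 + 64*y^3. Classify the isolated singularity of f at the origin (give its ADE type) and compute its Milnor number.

Type E7, Milnor number mu = 7.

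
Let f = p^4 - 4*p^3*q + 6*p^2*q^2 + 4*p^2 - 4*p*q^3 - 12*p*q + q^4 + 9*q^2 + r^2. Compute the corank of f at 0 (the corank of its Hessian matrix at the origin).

The Hessian at 0 is [[8, -12, 0], [-12, 18, 0], [0, 0, 2]] of rank 2; hence corank 1.

1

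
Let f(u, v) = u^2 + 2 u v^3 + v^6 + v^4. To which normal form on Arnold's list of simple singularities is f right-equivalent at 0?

The Hessian of f at 0 has rank 1. Corank 1: A-series; mu = 3 gives A_3.

A3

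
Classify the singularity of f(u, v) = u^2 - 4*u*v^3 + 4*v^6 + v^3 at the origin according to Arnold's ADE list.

A2

The Hessian of f at 0 is [[2, 0], [0, 0]] with rank 1, so corank 1. A Groebner basis of the Jacobian ideal J(f) in C{u,v} is {v^2, u}; counting standard monomials gives mu = 2. Corank 1: A-series; mu = 2 gives A_2.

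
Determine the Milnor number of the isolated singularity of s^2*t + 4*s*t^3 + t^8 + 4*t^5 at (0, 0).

9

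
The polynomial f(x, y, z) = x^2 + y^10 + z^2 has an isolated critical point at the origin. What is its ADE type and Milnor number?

Type A_9, Milnor number mu = 9.

The Hessian of f at 0 has rank 2. Corank 1: A-series; mu = 9 gives A_9.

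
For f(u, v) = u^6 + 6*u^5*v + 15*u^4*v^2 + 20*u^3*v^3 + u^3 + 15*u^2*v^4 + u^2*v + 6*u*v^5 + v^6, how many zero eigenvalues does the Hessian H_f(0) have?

The Hessian at 0 is [[0, 0], [0, 0]] of rank 0; hence corank 2.

2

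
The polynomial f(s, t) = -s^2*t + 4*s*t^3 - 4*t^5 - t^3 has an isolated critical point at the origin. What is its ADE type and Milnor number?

The Hessian of f at 0 has rank 0. Corank 2; j^3 = -t*(s^2 + t^2) splits into three distinct lines over C (the quadratic factor has nonzero discriminant), so D_4.

Type D4, Milnor number mu = 4.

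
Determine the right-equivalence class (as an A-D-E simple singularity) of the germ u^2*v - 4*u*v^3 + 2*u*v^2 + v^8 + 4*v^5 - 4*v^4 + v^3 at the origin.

The Hessian of f at 0 is [[0, 0], [0, 0]] with rank 0, so corank 2. A Groebner basis of the Jacobian ideal J(f) in C{u,v} is {u^4 - 3*u^3 - 7*u^2*v - 4*u^2 + 5*u*v^2/2 - 19*u*v/4 - 3*v^2/4, u^3*v + 3*u^3/2 + 3*u^2*v + u^2 + 5*u*v/4 + v^2/4, -u^3/2 + u^2*v^2 - u^2*v/2, -u*v/2 + v^3 - v^2/2}; counting standard monomials gives mu = 9. Corank 2; j^3 = v*(u + v)^2 has shape L^2 M (L != M), so D-series; mu = 9 gives D_9.

D_9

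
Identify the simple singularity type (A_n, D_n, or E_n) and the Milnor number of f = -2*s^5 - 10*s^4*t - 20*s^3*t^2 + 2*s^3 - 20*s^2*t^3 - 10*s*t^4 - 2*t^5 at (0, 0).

The Hessian of f at 0 is [[0, 0], [0, 0]] with rank 0, so corank 2. A Groebner basis of the Jacobian ideal J(f) in C{s,t} is {t^5, s*t^3 + t^4/4, s^2}; counting standard monomials gives mu = 8. Corank 2; j^3 = 2*s^3 is a perfect cube, so E-series; the 5-jet and mu = 8 give E_8.

Type E_8, Milnor number mu = 8.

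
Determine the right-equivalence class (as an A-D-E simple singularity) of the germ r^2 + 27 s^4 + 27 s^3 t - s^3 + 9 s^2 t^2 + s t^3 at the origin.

E_{7}

The Hessian of f at 0 has rank 1. Corank 2; j^3 = -s^3 is a perfect cube, so E-series; the 4-jet and mu = 7 give E_7.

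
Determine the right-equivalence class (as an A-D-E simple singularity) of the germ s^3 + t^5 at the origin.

E8

The Hessian of f at 0 is [[0, 0], [0, 0]] with rank 0, so corank 2. A Groebner basis of the Jacobian ideal J(f) in C{s,t} is {t^4, s^2}; counting standard monomials gives mu = 8. Corank 2; j^3 = s^3 is a perfect cube, so E-series; the 5-jet and mu = 8 give E_8.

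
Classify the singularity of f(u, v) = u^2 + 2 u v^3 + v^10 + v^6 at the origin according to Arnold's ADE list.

The Hessian of f at 0 has rank 1. Corank 1: A-series; mu = 9 gives A_9.

A_{9}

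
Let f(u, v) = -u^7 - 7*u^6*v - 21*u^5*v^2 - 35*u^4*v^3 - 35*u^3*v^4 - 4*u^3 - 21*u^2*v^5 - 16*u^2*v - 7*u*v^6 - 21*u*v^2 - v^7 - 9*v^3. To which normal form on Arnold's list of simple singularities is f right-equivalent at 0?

D_{8}

The Hessian of f at 0 is [[0, 0], [0, 0]] with rank 0, so corank 2. A Groebner basis of the Jacobian ideal J(f) in C{u,v} is {128*u*v/7 + v^6 + 192*v^2/7, u*v^2 + 3*v^3/2, u^2 + 5*u*v/2 + 3*v^2/2}; counting standard monomials gives mu = 8. Corank 2; j^3 = -(u + v)*(2*u + 3*v)^2 has shape L^2 M (L != M), so D-series; mu = 8 gives D_8.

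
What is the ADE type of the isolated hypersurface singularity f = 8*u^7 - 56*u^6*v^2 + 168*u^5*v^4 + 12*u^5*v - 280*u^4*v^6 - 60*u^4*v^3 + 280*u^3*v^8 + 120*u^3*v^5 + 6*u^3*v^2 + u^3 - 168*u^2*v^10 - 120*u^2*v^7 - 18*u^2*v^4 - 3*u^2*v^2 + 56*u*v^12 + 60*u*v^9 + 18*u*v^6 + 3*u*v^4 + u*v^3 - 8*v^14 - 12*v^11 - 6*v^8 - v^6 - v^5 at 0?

E7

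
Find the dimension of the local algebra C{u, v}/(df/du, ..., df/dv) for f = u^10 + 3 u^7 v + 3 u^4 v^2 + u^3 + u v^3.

7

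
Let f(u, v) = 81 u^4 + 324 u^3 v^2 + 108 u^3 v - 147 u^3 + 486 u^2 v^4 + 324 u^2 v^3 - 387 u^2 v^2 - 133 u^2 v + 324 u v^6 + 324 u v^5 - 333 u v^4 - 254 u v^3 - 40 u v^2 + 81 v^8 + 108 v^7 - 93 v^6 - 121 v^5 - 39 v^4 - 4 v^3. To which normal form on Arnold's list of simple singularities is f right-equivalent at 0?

D_5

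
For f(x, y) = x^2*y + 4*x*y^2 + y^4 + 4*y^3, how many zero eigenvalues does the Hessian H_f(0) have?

Hessian at 0 has rank 0.

2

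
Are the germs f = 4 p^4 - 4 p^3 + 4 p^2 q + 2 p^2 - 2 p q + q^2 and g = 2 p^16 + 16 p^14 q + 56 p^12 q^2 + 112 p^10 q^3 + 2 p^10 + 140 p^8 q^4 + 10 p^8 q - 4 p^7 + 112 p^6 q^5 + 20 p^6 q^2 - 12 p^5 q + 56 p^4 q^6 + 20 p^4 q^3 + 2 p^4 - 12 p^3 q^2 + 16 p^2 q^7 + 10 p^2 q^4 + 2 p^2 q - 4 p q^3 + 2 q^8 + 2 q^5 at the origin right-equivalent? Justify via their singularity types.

No.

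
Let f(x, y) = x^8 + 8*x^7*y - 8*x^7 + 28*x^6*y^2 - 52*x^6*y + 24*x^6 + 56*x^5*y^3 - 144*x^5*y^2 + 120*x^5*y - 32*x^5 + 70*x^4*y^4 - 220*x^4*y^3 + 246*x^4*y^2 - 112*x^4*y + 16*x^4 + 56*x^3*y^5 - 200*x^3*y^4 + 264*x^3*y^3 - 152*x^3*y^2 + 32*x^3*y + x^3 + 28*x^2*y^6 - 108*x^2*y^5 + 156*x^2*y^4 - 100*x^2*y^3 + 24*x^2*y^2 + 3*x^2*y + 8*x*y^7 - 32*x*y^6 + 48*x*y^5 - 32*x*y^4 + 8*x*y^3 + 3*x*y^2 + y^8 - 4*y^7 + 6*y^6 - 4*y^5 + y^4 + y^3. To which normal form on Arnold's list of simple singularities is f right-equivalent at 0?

The Hessian of f at 0 has rank 0. Corank 2; j^3 = (x + y)^3 is a perfect cube, so E-series; the 4-jet and mu = 6 give E_6.

E_6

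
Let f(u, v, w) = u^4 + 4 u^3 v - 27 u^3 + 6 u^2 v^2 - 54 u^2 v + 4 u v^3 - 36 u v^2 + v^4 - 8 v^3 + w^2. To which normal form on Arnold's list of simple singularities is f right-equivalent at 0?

E_{6}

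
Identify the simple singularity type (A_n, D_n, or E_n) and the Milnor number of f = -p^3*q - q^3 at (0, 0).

The Hessian of f at 0 has rank 0. Corank 2; j^3 = -q^3 is a perfect cube, so E-series; the 4-jet and mu = 7 give E_7.

Type E_{7}, Milnor number mu = 7.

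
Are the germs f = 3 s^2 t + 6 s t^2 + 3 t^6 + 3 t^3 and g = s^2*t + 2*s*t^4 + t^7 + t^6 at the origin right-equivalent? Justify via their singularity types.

The Hessian of f at 0 is [[0, 0], [0, 0]] with rank 0, so corank 2. A Groebner basis of the Jacobian ideal J(f) in C{s,t} is {s^2/6 + t^5 - t^2/6, s^3 + t^3, s*t + t^2}; counting standard monomials gives mu = 7. Corank 2; j^3 = 3*t*(s + t)^2 has shape L^2 M (L != M), so D-series; mu = 7 gives D_7. The Hessian of g at 0 is [[0, 0], [0, 0]] with rank 0, so corank 2. A Groebner basis of the Jacobian ideal J(g) in C{s,t} is {s*t + t^4, s^3, s^2*t, -s^2/6 + s*t^2}; counting standard monomials gives mu = 7. Corank 2; j^3 = s^2*t has shape L^2 M (L != M), so D-series; mu = 7 gives D_7. Both have type D_7, hence right-equivalent.

Yes.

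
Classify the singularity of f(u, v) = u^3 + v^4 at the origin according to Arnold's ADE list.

E_6

The Hessian of f at 0 has rank 0. Corank 2; j^3 = u^3 is a perfect cube, so E-series; the 4-jet and mu = 6 give E_6.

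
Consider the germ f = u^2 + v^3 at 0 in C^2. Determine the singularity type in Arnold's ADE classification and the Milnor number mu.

Type A_{2}, Milnor number mu = 2.

The Hessian of f at 0 has rank 1. Corank 1: A-series; mu = 2 gives A_2.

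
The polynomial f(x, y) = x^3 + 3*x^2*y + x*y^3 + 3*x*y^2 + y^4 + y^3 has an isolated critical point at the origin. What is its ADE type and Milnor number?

Type E_7, Milnor number mu = 7.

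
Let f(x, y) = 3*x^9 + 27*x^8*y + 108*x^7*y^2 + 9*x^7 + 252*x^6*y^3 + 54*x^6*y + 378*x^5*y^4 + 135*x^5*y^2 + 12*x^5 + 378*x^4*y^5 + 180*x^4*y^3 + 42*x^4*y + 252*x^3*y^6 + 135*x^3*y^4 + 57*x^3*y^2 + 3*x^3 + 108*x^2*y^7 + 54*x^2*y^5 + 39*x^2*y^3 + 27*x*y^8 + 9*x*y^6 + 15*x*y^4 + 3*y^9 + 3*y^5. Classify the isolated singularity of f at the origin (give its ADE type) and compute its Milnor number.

The Hessian of f at 0 is [[0, 0], [0, 0]] with rank 0, so corank 2. A Groebner basis of the Jacobian ideal J(f) in C{x,y} is {x^2/2 + x*y^3, -2*x^2 + y^4, x^3, x^2*y}; counting standard monomials gives mu = 8. Corank 2; j^3 = 3*x^3 is a perfect cube, so E-series; the 5-jet and mu = 8 give E_8.

Type E_{8}, Milnor number mu = 8.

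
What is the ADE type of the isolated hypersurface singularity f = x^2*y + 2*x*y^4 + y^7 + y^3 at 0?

D_4

The Hessian of f at 0 has rank 0. Corank 2; j^3 = y*(x^2 + y^2) splits into three distinct lines over C (the quadratic factor has nonzero discriminant), so D_4.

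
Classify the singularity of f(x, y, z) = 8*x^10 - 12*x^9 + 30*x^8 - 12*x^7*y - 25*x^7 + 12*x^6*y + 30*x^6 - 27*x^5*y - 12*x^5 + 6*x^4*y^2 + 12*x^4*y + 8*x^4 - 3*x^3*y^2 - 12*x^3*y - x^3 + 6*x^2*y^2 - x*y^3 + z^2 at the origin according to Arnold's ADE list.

E_{7}

The Hessian of f at 0 has rank 1. Corank 2; j^3 = -x^3 is a perfect cube, so E-series; the 4-jet and mu = 7 give E_7.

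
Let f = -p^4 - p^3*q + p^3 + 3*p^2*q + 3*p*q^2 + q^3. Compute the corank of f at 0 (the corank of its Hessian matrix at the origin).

The Hessian at 0 is [[0, 0], [0, 0]] of rank 0; hence corank 2.

2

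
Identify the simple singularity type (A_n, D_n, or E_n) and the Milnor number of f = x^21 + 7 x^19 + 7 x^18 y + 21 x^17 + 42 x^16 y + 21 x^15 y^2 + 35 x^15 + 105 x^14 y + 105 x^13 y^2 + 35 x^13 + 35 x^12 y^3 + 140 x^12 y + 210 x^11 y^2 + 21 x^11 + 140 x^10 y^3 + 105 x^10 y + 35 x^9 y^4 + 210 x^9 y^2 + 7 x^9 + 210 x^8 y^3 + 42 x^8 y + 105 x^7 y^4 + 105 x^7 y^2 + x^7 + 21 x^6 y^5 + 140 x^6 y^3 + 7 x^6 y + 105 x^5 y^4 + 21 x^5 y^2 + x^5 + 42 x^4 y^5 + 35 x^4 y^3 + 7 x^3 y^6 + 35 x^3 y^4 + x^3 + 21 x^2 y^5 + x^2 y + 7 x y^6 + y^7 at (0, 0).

Type D_{8}, Milnor number mu = 8.

The Hessian of f at 0 is [[0, 0], [0, 0]] with rank 0, so corank 2. A Groebner basis of the Jacobian ideal J(f) in C{x,y} is {-x*y/7 + y^6, x*y^2, x^2 + x*y}; counting standard monomials gives mu = 8. Corank 2; j^3 = x^2*(x + y) has shape L^2 M (L != M), so D-series; mu = 8 gives D_8.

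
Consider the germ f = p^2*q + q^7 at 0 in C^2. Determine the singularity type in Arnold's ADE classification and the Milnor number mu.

Type D8, Milnor number mu = 8.

The Hessian of f at 0 is [[0, 0], [0, 0]] with rank 0, so corank 2. A Groebner basis of the Jacobian ideal J(f) in C{p,q} is {p^2/7 + q^6, p^3, p*q}; counting standard monomials gives mu = 8. Corank 2; j^3 = p^2*q has shape L^2 M (L != M), so D-series; mu = 8 gives D_8.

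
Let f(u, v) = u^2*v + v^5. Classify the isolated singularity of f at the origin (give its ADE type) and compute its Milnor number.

The Hessian of f at 0 has rank 0. Corank 2; j^3 = u^2*v has shape L^2 M (L != M), so D-series; mu = 6 gives D_6.

Type D_6, Milnor number mu = 6.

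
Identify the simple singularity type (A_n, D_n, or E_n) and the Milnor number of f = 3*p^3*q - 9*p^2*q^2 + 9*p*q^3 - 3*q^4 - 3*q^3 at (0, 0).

Type E_{7}, Milnor number mu = 7.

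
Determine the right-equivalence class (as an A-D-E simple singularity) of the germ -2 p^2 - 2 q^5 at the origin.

A4

The Hessian of f at 0 has rank 1. Corank 1: A-series; mu = 4 gives A_4.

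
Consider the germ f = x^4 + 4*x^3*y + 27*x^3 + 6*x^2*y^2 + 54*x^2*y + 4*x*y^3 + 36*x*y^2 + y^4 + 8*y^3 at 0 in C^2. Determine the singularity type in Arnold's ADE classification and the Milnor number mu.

The Hessian of f at 0 has rank 0. Corank 2; j^3 = (3*x + 2*y)^3 is a perfect cube, so E-series; the 4-jet and mu = 6 give E_6.

Type E_6, Milnor number mu = 6.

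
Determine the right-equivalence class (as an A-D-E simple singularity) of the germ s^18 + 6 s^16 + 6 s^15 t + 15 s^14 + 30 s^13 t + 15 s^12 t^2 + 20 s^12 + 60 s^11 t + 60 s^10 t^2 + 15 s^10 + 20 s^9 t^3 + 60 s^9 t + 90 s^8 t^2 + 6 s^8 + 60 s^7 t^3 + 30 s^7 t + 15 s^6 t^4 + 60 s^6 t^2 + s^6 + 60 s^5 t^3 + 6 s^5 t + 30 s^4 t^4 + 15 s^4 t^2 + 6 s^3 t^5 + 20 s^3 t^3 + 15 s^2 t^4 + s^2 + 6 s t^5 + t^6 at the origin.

The Hessian of f at 0 has rank 1. Corank 1: A-series; mu = 5 gives A_5.

A5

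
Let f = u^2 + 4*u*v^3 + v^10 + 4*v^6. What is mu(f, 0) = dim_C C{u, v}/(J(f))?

9

The Hessian of f at 0 has rank 1. Corank 1: A-series; mu = 9 gives A_9.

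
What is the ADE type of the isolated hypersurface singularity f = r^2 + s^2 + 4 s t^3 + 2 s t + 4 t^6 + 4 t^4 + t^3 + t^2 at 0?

The Hessian of f at 0 is [[2, 2, 0], [2, 2, 0], [0, 0, 2]] with rank 2, so corank 1. A Groebner basis of the Jacobian ideal J(f) in C{s,t,r} is {t^2, s + t, r}; counting standard monomials gives mu = 2. Corank 1: A-series; mu = 2 gives A_2.

A2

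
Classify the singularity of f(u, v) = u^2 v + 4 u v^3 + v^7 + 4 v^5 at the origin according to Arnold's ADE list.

The Hessian of f at 0 has rank 0. Corank 2; j^3 = u^2*v has shape L^2 M (L != M), so D-series; mu = 8 gives D_8.

D_{8}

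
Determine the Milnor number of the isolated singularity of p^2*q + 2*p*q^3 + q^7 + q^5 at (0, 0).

The Hessian of f at 0 has rank 0. Corank 2; j^3 = p^2*q has shape L^2 M (L != M), so D-series; mu = 8 gives D_8.

8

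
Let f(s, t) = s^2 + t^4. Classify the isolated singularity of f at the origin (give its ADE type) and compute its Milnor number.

Type A_3, Milnor number mu = 3.

The Hessian of f at 0 is [[2, 0], [0, 0]] with rank 1, so corank 1. A Groebner basis of the Jacobian ideal J(f) in C{s,t} is {t^3, s}; counting standard monomials gives mu = 3. Corank 1: A-series; mu = 3 gives A_3.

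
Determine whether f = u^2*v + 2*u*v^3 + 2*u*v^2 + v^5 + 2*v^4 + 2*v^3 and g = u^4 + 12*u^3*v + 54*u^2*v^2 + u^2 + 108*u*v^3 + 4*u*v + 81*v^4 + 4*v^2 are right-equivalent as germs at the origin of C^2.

No.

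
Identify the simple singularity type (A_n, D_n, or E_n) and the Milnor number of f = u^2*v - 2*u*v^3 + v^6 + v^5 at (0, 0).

The Hessian of f at 0 is [[0, 0], [0, 0]] with rank 0, so corank 2. A Groebner basis of the Jacobian ideal J(f) in C{u,v} is {u^3, u^2*v + u^2/6 - u*v^2/6, -u*v + v^3}; counting standard monomials gives mu = 7. Corank 2; j^3 = u^2*v has shape L^2 M (L != M), so D-series; mu = 7 gives D_7.

Type D_7, Milnor number mu = 7.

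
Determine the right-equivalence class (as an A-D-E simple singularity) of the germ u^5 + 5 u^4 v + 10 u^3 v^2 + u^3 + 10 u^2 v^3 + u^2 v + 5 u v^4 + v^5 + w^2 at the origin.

D_{6}

The Hessian of f at 0 is [[0, 0, 0], [0, 0, 0], [0, 0, 2]] with rank 1, so corank 2. A Groebner basis of the Jacobian ideal J(f) in C{u,v,w} is {-u*v/5 + v^4, u*v^2, u^2 + u*v, w}; counting standard monomials gives mu = 6. Corank 2; j^3 = u^2*(u + v) has shape L^2 M (L != M), so D-series; mu = 6 gives D_6.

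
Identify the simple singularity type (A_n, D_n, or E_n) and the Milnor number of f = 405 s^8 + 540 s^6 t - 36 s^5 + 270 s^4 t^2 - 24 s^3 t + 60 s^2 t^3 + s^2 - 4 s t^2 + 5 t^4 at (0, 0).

The Hessian of f at 0 is [[2, 0], [0, 0]] with rank 1, so corank 1. A Groebner basis of the Jacobian ideal J(f) in C{s,t} is {s^2, s*t, -s/2 + t^2}; counting standard monomials gives mu = 3. Corank 1: A-series; mu = 3 gives A_3.

Type A_3, Milnor number mu = 3.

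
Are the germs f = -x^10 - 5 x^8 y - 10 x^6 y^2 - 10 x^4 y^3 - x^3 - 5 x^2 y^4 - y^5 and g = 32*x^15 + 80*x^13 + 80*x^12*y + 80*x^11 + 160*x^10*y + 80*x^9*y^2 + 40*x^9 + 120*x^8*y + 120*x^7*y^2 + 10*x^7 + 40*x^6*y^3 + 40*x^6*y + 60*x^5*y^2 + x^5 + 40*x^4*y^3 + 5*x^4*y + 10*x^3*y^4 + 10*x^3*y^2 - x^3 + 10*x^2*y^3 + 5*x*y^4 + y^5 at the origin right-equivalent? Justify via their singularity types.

Yes.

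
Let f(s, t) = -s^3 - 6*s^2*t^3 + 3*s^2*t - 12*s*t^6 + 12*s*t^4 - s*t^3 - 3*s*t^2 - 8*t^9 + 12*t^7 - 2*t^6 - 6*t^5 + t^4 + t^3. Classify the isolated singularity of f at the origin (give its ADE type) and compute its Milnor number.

Type E7, Milnor number mu = 7.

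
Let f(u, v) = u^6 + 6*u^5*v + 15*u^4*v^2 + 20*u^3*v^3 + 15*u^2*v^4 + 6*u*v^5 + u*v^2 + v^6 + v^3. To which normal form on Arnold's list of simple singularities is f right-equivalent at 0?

D_{7}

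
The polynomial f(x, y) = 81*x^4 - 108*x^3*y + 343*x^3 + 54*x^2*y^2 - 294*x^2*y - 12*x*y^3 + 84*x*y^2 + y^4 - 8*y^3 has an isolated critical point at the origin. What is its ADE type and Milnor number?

The Hessian of f at 0 is [[0, 0], [0, 0]] with rank 0, so corank 2. A Groebner basis of the Jacobian ideal J(f) in C{x,y} is {y^4, x*y^2 - 19*y^3/63, x^2 - 4*x*y/7 + 4*y^2/49}; counting standard monomials gives mu = 6. Corank 2; j^3 = (7*x - 2*y)^3 is a perfect cube, so E-series; the 4-jet and mu = 6 give E_6.

Type E_{6}, Milnor number mu = 6.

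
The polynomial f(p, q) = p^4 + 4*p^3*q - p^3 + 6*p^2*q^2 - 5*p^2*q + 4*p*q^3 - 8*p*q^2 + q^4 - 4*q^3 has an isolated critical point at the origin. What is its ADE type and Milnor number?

The Hessian of f at 0 is [[0, 0], [0, 0]] with rank 0, so corank 2. A Groebner basis of the Jacobian ideal J(f) in C{p,q} is {p*q^2 - p*q/2 - q^2, p*q/4 + q^3 + q^2/2, p^2 + 3*p*q + 2*q^2}; counting standard monomials gives mu = 5. Corank 2; j^3 = -(p + q)*(p + 2*q)^2 has shape L^2 M (L != M), so D-series; mu = 5 gives D_5.

Type D5, Milnor number mu = 5.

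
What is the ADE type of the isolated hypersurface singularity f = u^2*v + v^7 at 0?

The Hessian of f at 0 has rank 0. Corank 2; j^3 = u^2*v has shape L^2 M (L != M), so D-series; mu = 8 gives D_8.

D_8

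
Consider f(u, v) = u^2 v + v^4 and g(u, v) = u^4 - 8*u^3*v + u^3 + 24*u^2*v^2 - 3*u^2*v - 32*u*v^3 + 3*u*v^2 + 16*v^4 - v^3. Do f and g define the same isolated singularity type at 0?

The Hessian of f at 0 has rank 0. Corank 2; j^3 = u^2*v has shape L^2 M (L != M), so D-series; mu = 5 gives D_5. The Hessian of g at 0 has rank 0. Corank 2; j^3 = (u - v)^3 is a perfect cube, so E-series; the 4-jet and mu = 6 give E_6. f is D_5 but g is E_6, hence not right-equivalent.

No.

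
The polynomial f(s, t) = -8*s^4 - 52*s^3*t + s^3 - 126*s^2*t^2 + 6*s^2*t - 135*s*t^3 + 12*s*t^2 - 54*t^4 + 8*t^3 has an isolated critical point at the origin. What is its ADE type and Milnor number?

Type E7, Milnor number mu = 7.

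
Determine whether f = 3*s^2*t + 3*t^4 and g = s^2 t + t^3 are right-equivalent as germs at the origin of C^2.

No.

The Hessian of f at 0 is [[0, 0], [0, 0]] with rank 0, so corank 2. A Groebner basis of the Jacobian ideal J(f) in C{s,t} is {s^3, s^2/4 + t^3, s*t}; counting standard monomials gives mu = 5. Corank 2; j^3 = 3*s^2*t has shape L^2 M (L != M), so D-series; mu = 5 gives D_5. The Hessian of g at 0 is [[0, 0], [0, 0]] with rank 0, so corank 2. A Groebner basis of the Jacobian ideal J(g) in C{s,t} is {t^3, s^2 + 3*t^2, s*t}; counting standard monomials gives mu = 4. Corank 2; j^3 = t*(s^2 + t^2) splits into three distinct lines over C (the quadratic factor has nonzero discriminant), so D_4. f is D_5 but g is D_4, hence not right-equivalent.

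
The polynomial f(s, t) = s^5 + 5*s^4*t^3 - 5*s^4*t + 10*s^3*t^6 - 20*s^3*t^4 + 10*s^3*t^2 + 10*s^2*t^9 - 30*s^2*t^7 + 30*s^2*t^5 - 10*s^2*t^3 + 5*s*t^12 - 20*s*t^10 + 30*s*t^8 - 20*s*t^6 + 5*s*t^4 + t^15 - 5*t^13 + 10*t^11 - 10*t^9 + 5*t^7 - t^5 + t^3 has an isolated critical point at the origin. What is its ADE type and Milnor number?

The Hessian of f at 0 is [[0, 0], [0, 0]] with rank 0, so corank 2. A Groebner basis of the Jacobian ideal J(f) in C{s,t} is {s^4 - 4*s^3*t, t^2}; counting standard monomials gives mu = 8. Corank 2; j^3 = t^3 is a perfect cube, so E-series; the 5-jet and mu = 8 give E_8.

Type E_{8}, Milnor number mu = 8.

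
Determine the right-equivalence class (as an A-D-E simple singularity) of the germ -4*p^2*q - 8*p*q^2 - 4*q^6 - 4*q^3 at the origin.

D_7

The Hessian of f at 0 has rank 0. Corank 2; j^3 = -4*q*(p + q)^2 has shape L^2 M (L != M), so D-series; mu = 7 gives D_7.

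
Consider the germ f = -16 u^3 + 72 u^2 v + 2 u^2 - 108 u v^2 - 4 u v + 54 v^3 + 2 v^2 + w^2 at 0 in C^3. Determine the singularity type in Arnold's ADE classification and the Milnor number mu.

Type A2, Milnor number mu = 2.

The Hessian of f at 0 has rank 2. Corank 1: A-series; mu = 2 gives A_2.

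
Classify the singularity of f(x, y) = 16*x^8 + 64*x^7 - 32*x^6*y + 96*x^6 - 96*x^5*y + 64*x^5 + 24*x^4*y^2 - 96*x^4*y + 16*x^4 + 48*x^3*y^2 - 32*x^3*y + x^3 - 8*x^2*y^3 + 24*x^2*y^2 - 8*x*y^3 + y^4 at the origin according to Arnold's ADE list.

The Hessian of f at 0 is [[0, 0], [0, 0]] with rank 0, so corank 2. A Groebner basis of the Jacobian ideal J(f) in C{x,y} is {y^4, x*y^2 - y^3/6, x^2}; counting standard monomials gives mu = 6. Corank 2; j^3 = x^3 is a perfect cube, so E-series; the 4-jet and mu = 6 give E_6.

E6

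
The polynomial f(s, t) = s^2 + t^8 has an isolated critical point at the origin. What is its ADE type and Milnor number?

Type A_{7}, Milnor number mu = 7.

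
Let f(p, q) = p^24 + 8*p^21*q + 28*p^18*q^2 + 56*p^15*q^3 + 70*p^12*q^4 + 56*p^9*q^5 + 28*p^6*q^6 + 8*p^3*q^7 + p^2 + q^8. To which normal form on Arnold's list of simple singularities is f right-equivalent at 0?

A7

The Hessian of f at 0 has rank 1. Corank 1: A-series; mu = 7 gives A_7.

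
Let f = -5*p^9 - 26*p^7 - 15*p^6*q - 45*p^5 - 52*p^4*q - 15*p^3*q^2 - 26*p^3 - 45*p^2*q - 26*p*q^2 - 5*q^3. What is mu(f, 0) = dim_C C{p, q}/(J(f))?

The Hessian of f at 0 has rank 0. Corank 2; j^3 = -(2*p + q)*(13*p^2 + 16*p*q + 5*q^2) splits into three distinct lines over C (the quadratic factor has nonzero discriminant), so D_4.

4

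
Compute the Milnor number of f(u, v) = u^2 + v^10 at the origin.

The Hessian of f at 0 is [[2, 0], [0, 0]] with rank 1, so corank 1. A Groebner basis of the Jacobian ideal J(f) in C{u,v} is {v^9, u}; counting standard monomials gives mu = 9. Corank 1: A-series; mu = 9 gives A_9.

9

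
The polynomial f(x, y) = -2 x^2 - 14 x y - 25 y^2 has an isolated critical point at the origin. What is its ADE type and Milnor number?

Type A_1, Milnor number mu = 1.

The Hessian of f at 0 is [[-4, -14], [-14, -50]] with rank 2, so corank 0. A Groebner basis of the Jacobian ideal J(f) in C{x,y} is {x, y}; counting standard monomials gives mu = 1. Corank 0: nondegenerate Morse point, so A_1.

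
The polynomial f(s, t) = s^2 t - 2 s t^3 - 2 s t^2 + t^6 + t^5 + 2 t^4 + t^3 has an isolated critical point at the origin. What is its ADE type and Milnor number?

Type D_7, Milnor number mu = 7.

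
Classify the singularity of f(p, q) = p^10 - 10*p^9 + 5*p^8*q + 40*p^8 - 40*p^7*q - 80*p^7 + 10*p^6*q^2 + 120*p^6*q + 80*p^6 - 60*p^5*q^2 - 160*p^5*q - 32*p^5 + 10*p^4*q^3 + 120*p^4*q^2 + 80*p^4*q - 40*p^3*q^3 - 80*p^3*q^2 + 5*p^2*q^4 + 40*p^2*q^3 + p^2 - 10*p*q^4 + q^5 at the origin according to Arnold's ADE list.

The Hessian of f at 0 is [[2, 0], [0, 0]] with rank 1, so corank 1. A Groebner basis of the Jacobian ideal J(f) in C{p,q} is {q^4, p}; counting standard monomials gives mu = 4. Corank 1: A-series; mu = 4 gives A_4.

A_{4}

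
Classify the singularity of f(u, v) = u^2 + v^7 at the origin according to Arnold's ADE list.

The Hessian of f at 0 is [[2, 0], [0, 0]] with rank 1, so corank 1. A Groebner basis of the Jacobian ideal J(f) in C{u,v} is {v^6, u}; counting standard monomials gives mu = 6. Corank 1: A-series; mu = 6 gives A_6.

A_{6}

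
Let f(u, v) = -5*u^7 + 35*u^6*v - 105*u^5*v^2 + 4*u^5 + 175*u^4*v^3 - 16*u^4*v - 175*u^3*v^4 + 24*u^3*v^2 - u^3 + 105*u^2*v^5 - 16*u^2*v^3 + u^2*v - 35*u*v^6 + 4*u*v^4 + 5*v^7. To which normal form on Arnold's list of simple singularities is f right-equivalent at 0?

D_8

The Hessian of f at 0 has rank 0. Corank 2; j^3 = -u^2*(u - v) has shape L^2 M (L != M), so D-series; mu = 8 gives D_8.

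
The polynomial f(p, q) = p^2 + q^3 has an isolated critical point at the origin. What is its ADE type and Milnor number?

The Hessian of f at 0 has rank 1. Corank 1: A-series; mu = 2 gives A_2.

Type A_2, Milnor number mu = 2.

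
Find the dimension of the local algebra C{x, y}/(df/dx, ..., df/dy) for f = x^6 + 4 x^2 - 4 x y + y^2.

5

The Hessian of f at 0 has rank 1. Corank 1: A-series; mu = 5 gives A_5.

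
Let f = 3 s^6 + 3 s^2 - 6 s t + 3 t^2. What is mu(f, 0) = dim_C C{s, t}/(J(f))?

5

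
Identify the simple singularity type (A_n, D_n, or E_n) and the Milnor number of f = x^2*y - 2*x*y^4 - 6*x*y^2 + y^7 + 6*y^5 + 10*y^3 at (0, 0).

Type D4, Milnor number mu = 4.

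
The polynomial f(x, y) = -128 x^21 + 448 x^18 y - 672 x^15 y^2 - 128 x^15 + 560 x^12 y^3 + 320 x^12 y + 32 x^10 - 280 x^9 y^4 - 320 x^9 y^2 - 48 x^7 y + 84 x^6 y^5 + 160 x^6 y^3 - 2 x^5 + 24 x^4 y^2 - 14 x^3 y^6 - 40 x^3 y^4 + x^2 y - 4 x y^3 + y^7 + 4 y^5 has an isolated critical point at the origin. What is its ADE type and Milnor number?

The Hessian of f at 0 has rank 0. Corank 2; j^3 = x^2*y has shape L^2 M (L != M), so D-series; mu = 8 gives D_8.

Type D_8, Milnor number mu = 8.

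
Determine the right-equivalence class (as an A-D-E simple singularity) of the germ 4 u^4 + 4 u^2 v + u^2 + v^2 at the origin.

A_1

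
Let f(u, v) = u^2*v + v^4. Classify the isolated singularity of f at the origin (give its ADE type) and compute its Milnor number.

The Hessian of f at 0 is [[0, 0], [0, 0]] with rank 0, so corank 2. A Groebner basis of the Jacobian ideal J(f) in C{u,v} is {u^3, u^2/4 + v^3, u*v}; counting standard monomials gives mu = 5. Corank 2; j^3 = u^2*v has shape L^2 M (L != M), so D-series; mu = 5 gives D_5.

Type D_5, Milnor number mu = 5.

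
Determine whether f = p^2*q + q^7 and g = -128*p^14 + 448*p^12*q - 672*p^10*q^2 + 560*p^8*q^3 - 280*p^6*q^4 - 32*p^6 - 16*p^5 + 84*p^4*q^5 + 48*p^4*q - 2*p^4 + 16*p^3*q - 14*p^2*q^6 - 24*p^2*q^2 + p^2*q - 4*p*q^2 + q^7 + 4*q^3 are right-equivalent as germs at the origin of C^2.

Yes.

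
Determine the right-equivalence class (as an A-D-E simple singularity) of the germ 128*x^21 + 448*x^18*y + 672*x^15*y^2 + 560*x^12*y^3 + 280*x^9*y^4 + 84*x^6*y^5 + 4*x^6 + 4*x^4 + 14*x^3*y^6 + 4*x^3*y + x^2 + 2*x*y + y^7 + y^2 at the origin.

A_{6}

The Hessian of f at 0 has rank 1. Corank 1: A-series; mu = 6 gives A_6.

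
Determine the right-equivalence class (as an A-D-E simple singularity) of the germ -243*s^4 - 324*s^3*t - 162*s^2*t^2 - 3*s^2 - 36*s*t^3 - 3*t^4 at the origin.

The Hessian of f at 0 has rank 1. Corank 1: A-series; mu = 3 gives A_3.

A3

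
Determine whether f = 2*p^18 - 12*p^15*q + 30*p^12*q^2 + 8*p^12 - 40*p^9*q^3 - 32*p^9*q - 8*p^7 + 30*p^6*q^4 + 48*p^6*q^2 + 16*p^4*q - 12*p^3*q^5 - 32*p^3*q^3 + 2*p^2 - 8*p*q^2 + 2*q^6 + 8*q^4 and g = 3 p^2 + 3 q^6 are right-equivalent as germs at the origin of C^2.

Yes.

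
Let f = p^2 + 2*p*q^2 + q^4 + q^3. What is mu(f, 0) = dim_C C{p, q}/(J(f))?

2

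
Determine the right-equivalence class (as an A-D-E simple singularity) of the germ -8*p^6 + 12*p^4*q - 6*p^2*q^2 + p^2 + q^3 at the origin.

The Hessian of f at 0 has rank 1. Corank 1: A-series; mu = 2 gives A_2.

A_2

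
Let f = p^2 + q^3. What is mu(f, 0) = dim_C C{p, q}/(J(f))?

The Hessian of f at 0 has rank 1. Corank 1: A-series; mu = 2 gives A_2.

2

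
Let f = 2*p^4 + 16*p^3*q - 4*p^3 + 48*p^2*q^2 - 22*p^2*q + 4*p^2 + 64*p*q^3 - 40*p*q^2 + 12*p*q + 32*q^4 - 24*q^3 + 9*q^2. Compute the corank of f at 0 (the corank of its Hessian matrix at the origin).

1

The Hessian at 0 is [[8, 12], [12, 18]] of rank 1; hence corank 1.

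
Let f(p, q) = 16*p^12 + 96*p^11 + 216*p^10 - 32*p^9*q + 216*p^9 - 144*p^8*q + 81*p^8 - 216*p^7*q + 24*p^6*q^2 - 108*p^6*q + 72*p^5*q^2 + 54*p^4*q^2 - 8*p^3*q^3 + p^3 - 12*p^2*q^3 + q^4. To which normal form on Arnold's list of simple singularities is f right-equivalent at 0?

E6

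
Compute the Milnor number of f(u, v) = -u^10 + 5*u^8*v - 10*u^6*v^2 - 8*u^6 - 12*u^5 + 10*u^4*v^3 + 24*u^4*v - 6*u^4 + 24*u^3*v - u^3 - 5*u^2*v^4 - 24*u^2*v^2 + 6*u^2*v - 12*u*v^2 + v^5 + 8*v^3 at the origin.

The Hessian of f at 0 has rank 0. Corank 2; j^3 = -(u - 2*v)^3 is a perfect cube, so E-series; the 5-jet and mu = 8 give E_8.

8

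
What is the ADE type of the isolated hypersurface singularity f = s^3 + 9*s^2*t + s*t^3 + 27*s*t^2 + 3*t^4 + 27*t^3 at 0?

E_7

The Hessian of f at 0 has rank 0. Corank 2; j^3 = (s + 3*t)^3 is a perfect cube, so E-series; the 4-jet and mu = 7 give E_7.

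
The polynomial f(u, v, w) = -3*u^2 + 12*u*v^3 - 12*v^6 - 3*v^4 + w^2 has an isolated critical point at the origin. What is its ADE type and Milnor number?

The Hessian of f at 0 has rank 2. Corank 1: A-series; mu = 3 gives A_3.

Type A_{3}, Milnor number mu = 3.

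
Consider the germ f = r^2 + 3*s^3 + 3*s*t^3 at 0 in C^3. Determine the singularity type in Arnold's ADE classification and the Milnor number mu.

Type E7, Milnor number mu = 7.

The Hessian of f at 0 is [[0, 0, 0], [0, 0, 0], [0, 0, 2]] with rank 1, so corank 2. A Groebner basis of the Jacobian ideal J(f) in C{s,t,r} is {s^3, s*t^2, 3*s^2 + t^3, r}; counting standard monomials gives mu = 7. Corank 2; j^3 = 3*s^3 is a perfect cube, so E-series; the 4-jet and mu = 7 give E_7.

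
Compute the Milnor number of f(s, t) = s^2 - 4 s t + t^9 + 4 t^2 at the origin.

8

The Hessian of f at 0 is [[2, -4], [-4, 8]] with rank 1, so corank 1. A Groebner basis of the Jacobian ideal J(f) in C{s,t} is {t^8, s - 2*t}; counting standard monomials gives mu = 8. Corank 1: A-series; mu = 8 gives A_8.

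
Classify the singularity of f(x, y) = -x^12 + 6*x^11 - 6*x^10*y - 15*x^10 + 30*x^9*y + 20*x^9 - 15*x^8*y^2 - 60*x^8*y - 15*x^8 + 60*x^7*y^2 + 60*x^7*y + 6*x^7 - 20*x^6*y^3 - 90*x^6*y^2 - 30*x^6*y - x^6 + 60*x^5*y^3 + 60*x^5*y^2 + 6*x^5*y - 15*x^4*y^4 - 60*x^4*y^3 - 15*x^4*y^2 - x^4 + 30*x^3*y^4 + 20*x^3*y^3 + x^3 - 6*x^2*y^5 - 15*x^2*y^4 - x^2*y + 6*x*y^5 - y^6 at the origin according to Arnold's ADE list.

The Hessian of f at 0 has rank 0. Corank 2; j^3 = x^2*(x - y) has shape L^2 M (L != M), so D-series; mu = 7 gives D_7.

D_{7}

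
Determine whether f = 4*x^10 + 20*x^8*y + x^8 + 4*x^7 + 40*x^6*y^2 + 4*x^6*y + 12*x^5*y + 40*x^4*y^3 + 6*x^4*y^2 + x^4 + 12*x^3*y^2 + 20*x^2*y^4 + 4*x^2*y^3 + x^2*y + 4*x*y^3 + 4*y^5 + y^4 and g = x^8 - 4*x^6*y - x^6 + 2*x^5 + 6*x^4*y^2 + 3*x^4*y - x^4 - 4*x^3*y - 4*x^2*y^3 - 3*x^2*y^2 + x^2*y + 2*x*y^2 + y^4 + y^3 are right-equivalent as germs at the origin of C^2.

The Hessian of f at 0 has rank 0. Corank 2; j^3 = x^2*y has shape L^2 M (L != M), so D-series; mu = 5 gives D_5. The Hessian of g at 0 has rank 0. Corank 2; j^3 = y*(x + y)^2 has shape L^2 M (L != M), so D-series; mu = 5 gives D_5. Both have type D_5, hence right-equivalent.

Yes.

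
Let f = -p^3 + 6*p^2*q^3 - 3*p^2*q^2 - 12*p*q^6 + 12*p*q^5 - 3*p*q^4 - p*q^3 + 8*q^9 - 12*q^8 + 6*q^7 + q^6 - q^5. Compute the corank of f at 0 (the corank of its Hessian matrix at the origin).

2

Hessian at 0 has rank 0.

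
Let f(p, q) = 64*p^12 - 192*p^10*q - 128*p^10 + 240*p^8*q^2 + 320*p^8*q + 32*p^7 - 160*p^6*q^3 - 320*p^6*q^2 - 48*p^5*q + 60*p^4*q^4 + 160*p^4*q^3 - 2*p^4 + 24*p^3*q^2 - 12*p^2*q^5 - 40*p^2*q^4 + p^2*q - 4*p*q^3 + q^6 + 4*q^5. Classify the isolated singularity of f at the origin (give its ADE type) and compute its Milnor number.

Type D7, Milnor number mu = 7.

The Hessian of f at 0 is [[0, 0], [0, 0]] with rank 0, so corank 2. A Groebner basis of the Jacobian ideal J(f) in C{p,q} is {p^3, p^2*q + 2*p^2/3 - 4*p*q^2/3, -p*q/2 + q^3}; counting standard monomials gives mu = 7. Corank 2; j^3 = p^2*q has shape L^2 M (L != M), so D-series; mu = 7 gives D_7.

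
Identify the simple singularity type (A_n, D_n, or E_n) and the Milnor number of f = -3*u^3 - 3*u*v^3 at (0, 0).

Type E_{7}, Milnor number mu = 7.

The Hessian of f at 0 has rank 0. Corank 2; j^3 = -3*u^3 is a perfect cube, so E-series; the 4-jet and mu = 7 give E_7.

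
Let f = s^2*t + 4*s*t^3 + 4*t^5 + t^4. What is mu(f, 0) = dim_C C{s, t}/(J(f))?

5

The Hessian of f at 0 has rank 0. Corank 2; j^3 = s^2*t has shape L^2 M (L != M), so D-series; mu = 5 gives D_5.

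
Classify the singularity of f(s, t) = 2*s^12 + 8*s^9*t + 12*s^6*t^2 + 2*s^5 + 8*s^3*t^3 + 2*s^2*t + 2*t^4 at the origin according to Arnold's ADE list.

D_5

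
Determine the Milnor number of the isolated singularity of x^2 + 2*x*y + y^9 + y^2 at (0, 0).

The Hessian of f at 0 has rank 1. Corank 1: A-series; mu = 8 gives A_8.

8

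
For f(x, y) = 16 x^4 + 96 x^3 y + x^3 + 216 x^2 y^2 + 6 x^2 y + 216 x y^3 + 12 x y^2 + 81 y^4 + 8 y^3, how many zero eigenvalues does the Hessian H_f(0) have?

2

Hessian at 0 has rank 0.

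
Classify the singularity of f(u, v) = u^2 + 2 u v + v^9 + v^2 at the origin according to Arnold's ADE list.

The Hessian of f at 0 has rank 1. Corank 1: A-series; mu = 8 gives A_8.

A_{8}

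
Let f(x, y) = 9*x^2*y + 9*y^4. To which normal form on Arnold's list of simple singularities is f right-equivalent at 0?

The Hessian of f at 0 has rank 0. Corank 2; j^3 = 9*x^2*y has shape L^2 M (L != M), so D-series; mu = 5 gives D_5.

D_5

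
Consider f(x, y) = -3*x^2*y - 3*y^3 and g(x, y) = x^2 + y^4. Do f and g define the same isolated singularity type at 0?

No.

The Hessian of f at 0 is [[0, 0], [0, 0]] with rank 0, so corank 2. A Groebner basis of the Jacobian ideal J(f) in C{x,y} is {y^3, x^2 + 3*y^2, x*y}; counting standard monomials gives mu = 4. Corank 2; j^3 = -3*y*(x^2 + y^2) splits into three distinct lines over C (the quadratic factor has nonzero discriminant), so D_4. The Hessian of g at 0 is [[2, 0], [0, 0]] with rank 1, so corank 1. A Groebner basis of the Jacobian ideal J(g) in C{x,y} is {y^3, x}; counting standard monomials gives mu = 3. Corank 1: A-series; mu = 3 gives A_3. f is D_4 but g is A_3, hence not right-equivalent.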